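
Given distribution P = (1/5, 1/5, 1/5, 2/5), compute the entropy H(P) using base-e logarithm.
1.3322 nats

Shannon entropy is H(X) = -Σ p(x) log p(x).

For P = (1/5, 1/5, 1/5, 2/5):
H = -1/5 × log_e(1/5) -1/5 × log_e(1/5) -1/5 × log_e(1/5) -2/5 × log_e(2/5)
H = 1.3322 nats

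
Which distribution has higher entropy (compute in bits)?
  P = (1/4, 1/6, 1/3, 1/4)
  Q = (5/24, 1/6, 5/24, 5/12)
P

Computing entropies in bits:
H(P) = 1.9591
H(Q) = 1.9000

Distribution P has higher entropy.

Intuition: The distribution closer to uniform (more spread out) has higher entropy.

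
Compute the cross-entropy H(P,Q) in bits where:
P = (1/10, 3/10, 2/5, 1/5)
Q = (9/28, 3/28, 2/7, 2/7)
2.2149 bits

Cross-entropy: H(P,Q) = -Σ p(x) log q(x)

Alternatively: H(P,Q) = H(P) + D_KL(P||Q)
H(P) = 1.8464 bits
D_KL(P||Q) = 0.3684 bits

H(P,Q) = 1.8464 + 0.3684 = 2.2149 bits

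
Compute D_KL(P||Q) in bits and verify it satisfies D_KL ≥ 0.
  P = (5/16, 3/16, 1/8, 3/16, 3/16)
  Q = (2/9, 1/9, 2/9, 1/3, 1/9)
0.1774 bits

KL divergence satisfies the Gibbs inequality: D_KL(P||Q) ≥ 0 for all distributions P, Q.

D_KL(P||Q) = Σ p(x) log(p(x)/q(x))
Term by term:
  x=0: 5/16 × log_2[(5/16)/(2/9)] = 0.1537
  x=1: 3/16 × log_2[(3/16)/(1/9)] = 0.1415
  x=2: 1/8 × log_2[(1/8)/(2/9)] = -0.1038
  x=3: 3/16 × log_2[(3/16)/(1/3)] = -0.1556
  x=4: 3/16 × log_2[(3/16)/(1/9)] = 0.1415
D_KL(P||Q) = 0.1774 bits

D_KL(P||Q) = 0.1774 ≥ 0 ✓

This non-negativity is a fundamental property: relative entropy cannot be negative because it measures how different Q is from P.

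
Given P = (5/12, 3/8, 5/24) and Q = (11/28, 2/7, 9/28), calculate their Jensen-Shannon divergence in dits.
0.0040 dits

Jensen-Shannon divergence is:
JSD(P||Q) = 0.5 × D_KL(P||M) + 0.5 × D_KL(Q||M)
where M = 0.5 × (P + Q) is the mixture distribution.

M = 0.5 × (5/12, 3/8, 5/24) + 0.5 × (11/28, 2/7, 9/28) = (0.404762, 0.330357, 0.264881)

D_KL(P||M) = 0.0042 dits
D_KL(Q||M) = 0.0039 dits

JSD(P||Q) = 0.5 × 0.0042 + 0.5 × 0.0039 = 0.0040 dits

Unlike KL divergence, JSD is symmetric and bounded: 0 ≤ JSD ≤ log(2).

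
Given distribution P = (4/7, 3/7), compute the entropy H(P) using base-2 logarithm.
0.9852 bits

Shannon entropy is H(X) = -Σ p(x) log p(x).

For P = (4/7, 3/7):
H = -4/7 × log_2(4/7) -3/7 × log_2(3/7)
H = 0.9852 bits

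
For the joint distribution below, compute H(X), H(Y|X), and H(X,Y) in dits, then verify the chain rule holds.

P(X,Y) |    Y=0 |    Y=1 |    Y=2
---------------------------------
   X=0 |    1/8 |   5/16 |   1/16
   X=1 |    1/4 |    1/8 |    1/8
H(X,Y) = 0.7223, H(X) = 0.3010, H(Y|X) = 0.4213 (all in dits)

Chain rule: H(X,Y) = H(X) + H(Y|X)

Left side — joint entropy directly:
H(X,Y) = -Σ p(x,y) log p(x,y) = 0.7223 dits

Right side — compute H(Y|X) from the conditional distributions:
P(X) = (1/2, 1/2), so H(X) = 0.3010 dits
H(Y|X) = Σ_x P(X=x) · H(Y|X=x):
  P(Y|X=0) = (1/4, 5/8, 1/8), H(Y|X=0) = 0.3910, weight P(X=0) = 1/2
  P(Y|X=1) = (1/2, 1/4, 1/4), H(Y|X=1) = 0.4515, weight P(X=1) = 1/2
H(Y|X) = 0.4213 dits

H(X) + H(Y|X) = 0.3010 + 0.4213 = 0.7223 dits

Both sides equal 0.7223 dits. ✓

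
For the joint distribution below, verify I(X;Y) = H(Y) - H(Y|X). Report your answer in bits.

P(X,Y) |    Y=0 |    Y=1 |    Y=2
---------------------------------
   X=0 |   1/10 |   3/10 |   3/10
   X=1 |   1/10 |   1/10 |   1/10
I(X;Y) = 0.0323 bits

Mutual information has multiple equivalent forms:
- I(X;Y) = H(X) - H(X|Y)
- I(X;Y) = H(Y) - H(Y|X)
- I(X;Y) = H(X) + H(Y) - H(X,Y)

Computing all quantities:
H(X) = 0.8813, H(Y) = 1.5219, H(X,Y) = 2.3710
H(X|Y) = 0.8490, H(Y|X) = 1.4897

Verification:
H(X) - H(X|Y) = 0.8813 - 0.8490 = 0.0323
H(Y) - H(Y|X) = 1.5219 - 1.4897 = 0.0323
H(X) + H(Y) - H(X,Y) = 0.8813 + 1.5219 - 2.3710 = 0.0323

All forms give I(X;Y) = 0.0323 bits. ✓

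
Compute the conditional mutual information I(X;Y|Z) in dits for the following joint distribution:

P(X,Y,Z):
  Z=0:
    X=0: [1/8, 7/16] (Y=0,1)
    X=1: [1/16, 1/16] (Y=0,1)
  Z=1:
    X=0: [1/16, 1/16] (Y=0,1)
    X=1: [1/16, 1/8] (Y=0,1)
0.0098 dits

Conditional mutual information: I(X;Y|Z) = H(X|Z) + H(Y|Z) - H(X,Y|Z)

H(Z) = 0.2697
H(X,Z) = 0.5026 → H(X|Z) = 0.2329
H(Y,Z) = 0.5360 → H(Y|Z) = 0.2663
H(X,Y,Z) = 0.7591 → H(X,Y|Z) = 0.4894

I(X;Y|Z) = 0.2329 + 0.2663 - 0.4894 = 0.0098 dits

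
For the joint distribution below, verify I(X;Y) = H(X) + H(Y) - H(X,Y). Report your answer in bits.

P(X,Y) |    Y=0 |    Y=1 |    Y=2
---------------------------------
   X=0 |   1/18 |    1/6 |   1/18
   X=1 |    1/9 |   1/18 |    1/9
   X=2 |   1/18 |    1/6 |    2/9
I(X;Y) = 0.1137 bits

Mutual information has multiple equivalent forms:
- I(X;Y) = H(X) - H(X|Y)
- I(X;Y) = H(Y) - H(Y|X)
- I(X;Y) = H(X) + H(Y) - H(X,Y)

Computing all quantities:
H(X) = 1.5466, H(Y) = 1.5420, H(X,Y) = 2.9749
H(X|Y) = 1.4330, H(Y|X) = 1.4283

Verification:
H(X) - H(X|Y) = 1.5466 - 1.4330 = 0.1137
H(Y) - H(Y|X) = 1.5420 - 1.4283 = 0.1137
H(X) + H(Y) - H(X,Y) = 1.5466 + 1.5420 - 2.9749 = 0.1137

All forms give I(X;Y) = 0.1137 bits. ✓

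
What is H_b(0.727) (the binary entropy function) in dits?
0.2546 dits

The binary entropy function is:
H(p) = -p log(p) - (1-p) log(1-p)

H(0.727) = -0.727 × log_10(0.727) - 0.273 × log_10(0.273)
H(0.727) = 0.2546 dits

Note: Binary entropy is maximized at p=0.5 (H=1 bit) and minimized at p=0 or p=1 (H=0).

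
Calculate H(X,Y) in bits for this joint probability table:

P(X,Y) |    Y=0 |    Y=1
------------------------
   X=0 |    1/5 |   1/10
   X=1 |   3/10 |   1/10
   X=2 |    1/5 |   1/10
2.4464 bits

Joint entropy is H(X,Y) = -Σ_{x,y} p(x,y) log p(x,y).

Summing over all non-zero entries:
H(X,Y) = -[1/5·log_2(1/5) + 1/10·log_2(1/10) + 3/10·log_2(3/10) + 1/10·log_2(1/10) + 1/5·log_2(1/5) + 1/10·log_2(1/10)]
H(X,Y) = 2.4464 bits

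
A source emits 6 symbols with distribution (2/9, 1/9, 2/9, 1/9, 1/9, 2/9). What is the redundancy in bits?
0.0817 bits

Redundancy measures how far a source is from maximum entropy:
R = H_max - H(X)

Maximum entropy for 6 symbols: H_max = log_2(6) = 2.5850 bits
Actual entropy: H(X) = 2.5033 bits
Redundancy: R = 2.5850 - 2.5033 = 0.0817 bits

This redundancy represents potential for compression: the source could be compressed by 0.0817 bits per symbol.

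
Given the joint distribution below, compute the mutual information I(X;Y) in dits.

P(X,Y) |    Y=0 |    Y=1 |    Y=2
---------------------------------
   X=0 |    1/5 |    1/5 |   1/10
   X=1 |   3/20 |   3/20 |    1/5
0.0105 dits

Mutual information: I(X;Y) = H(X) + H(Y) - H(X,Y)

Marginals:
P(X) = (1/2, 1/2), H(X) = 0.3010 dits
P(Y) = (7/20, 7/20, 3/10), H(Y) = 0.4760 dits

Joint entropy: H(X,Y) = 0.7666 dits

I(X;Y) = 0.3010 + 0.4760 - 0.7666 = 0.0105 dits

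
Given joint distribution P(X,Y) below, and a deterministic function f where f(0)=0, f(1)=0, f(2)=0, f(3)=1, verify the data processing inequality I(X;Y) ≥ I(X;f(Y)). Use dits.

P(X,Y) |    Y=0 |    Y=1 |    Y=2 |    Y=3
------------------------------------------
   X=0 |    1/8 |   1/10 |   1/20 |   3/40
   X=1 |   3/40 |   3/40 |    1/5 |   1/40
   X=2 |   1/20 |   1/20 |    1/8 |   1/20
I(X;Y) = 0.0342, I(X;f(Y)) = 0.0081, inequality holds: 0.0342 ≥ 0.0081

Data Processing Inequality: For any Markov chain X → Y → Z, we have I(X;Y) ≥ I(X;Z).

Here Z = f(Y) is a deterministic function of Y, forming X → Y → Z.

Original I(X;Y) = 0.0342 dits

After applying f:
P(X,Z) where Z=f(Y):
- P(X,Z=0) = P(X,Y=0) + P(X,Y=1) + P(X,Y=2)
- P(X,Z=1) = P(X,Y=3)

I(X;Z) = I(X;f(Y)) = 0.0081 dits

Verification: 0.0342 ≥ 0.0081 ✓

Information cannot be created by processing; the function f can only lose information about X.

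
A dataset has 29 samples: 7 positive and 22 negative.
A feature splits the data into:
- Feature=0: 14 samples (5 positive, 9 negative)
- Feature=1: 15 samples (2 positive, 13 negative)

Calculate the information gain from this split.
0.0504 bits

Information Gain = H(Y) - H(Y|Feature)

Before split:
P(positive) = 7/29 = 0.2414
H(Y) = 0.7973 bits

After split:
Feature=0: H = 0.9403 bits (weight = 14/29)
Feature=1: H = 0.5665 bits (weight = 15/29)
H(Y|Feature) = (14/29)×0.9403 + (15/29)×0.5665 = 0.7470 bits

Information Gain = 0.7973 - 0.7470 = 0.0504 bits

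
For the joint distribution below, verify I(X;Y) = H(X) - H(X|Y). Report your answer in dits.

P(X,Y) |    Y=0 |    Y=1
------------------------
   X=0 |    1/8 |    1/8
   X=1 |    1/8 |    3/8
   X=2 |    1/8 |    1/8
I(X;Y) = 0.0147 dits

Mutual information has multiple equivalent forms:
- I(X;Y) = H(X) - H(X|Y)
- I(X;Y) = H(Y) - H(Y|X)
- I(X;Y) = H(X) + H(Y) - H(X,Y)

Computing all quantities:
H(X) = 0.4515, H(Y) = 0.2873, H(X,Y) = 0.7242
H(X|Y) = 0.4369, H(Y|X) = 0.2726

Verification:
H(X) - H(X|Y) = 0.4515 - 0.4369 = 0.0147
H(Y) - H(Y|X) = 0.2873 - 0.2726 = 0.0147
H(X) + H(Y) - H(X,Y) = 0.4515 + 0.2873 - 0.7242 = 0.0147

All forms give I(X;Y) = 0.0147 dits. ✓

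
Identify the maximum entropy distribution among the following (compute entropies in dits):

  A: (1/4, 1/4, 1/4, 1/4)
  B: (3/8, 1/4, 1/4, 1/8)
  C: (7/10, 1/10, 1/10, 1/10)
A

For a discrete distribution over n outcomes, entropy is maximized by the uniform distribution.

Computing entropies:
H(A) = 0.6021 dits
H(B) = 0.5737 dits
H(C) = 0.4084 dits

The uniform distribution (where all probabilities equal 1/4) achieves the maximum entropy of log_10(4) = 0.6021 dits.

Distribution A has the highest entropy.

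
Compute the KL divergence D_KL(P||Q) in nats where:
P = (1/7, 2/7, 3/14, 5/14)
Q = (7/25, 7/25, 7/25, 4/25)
0.1391 nats

KL divergence: D_KL(P||Q) = Σ p(x) log(p(x)/q(x))

Computing term by term:
  x=0: 1/7 × log_e[(1/7)/(7/25)] = 1/7 × -0.6729 = -0.0961
  x=1: 2/7 × log_e[(2/7)/(7/25)] = 2/7 × 0.0202 = 0.0058
  x=2: 3/14 × log_e[(3/14)/(7/25)] = 3/14 × -0.2675 = -0.0573
  x=3: 5/14 × log_e[(5/14)/(4/25)] = 5/14 × 0.8030 = 0.2868

D_KL(P||Q) = 0.1391 nats

Note: KL divergence is always non-negative and equals 0 iff P = Q.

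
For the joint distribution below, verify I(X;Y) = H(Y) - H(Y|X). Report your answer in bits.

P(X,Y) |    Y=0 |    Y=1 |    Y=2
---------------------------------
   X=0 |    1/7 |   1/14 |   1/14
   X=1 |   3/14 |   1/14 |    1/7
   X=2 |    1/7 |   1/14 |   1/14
I(X;Y) = 0.0101 bits

Mutual information has multiple equivalent forms:
- I(X;Y) = H(X) - H(X|Y)
- I(X;Y) = H(Y) - H(Y|X)
- I(X;Y) = H(X) + H(Y) - H(X,Y)

Computing all quantities:
H(X) = 1.5567, H(Y) = 1.4926, H(X,Y) = 3.0391
H(X|Y) = 1.5465, H(Y|X) = 1.4825

Verification:
H(X) - H(X|Y) = 1.5567 - 1.5465 = 0.0101
H(Y) - H(Y|X) = 1.4926 - 1.4825 = 0.0101
H(X) + H(Y) - H(X,Y) = 1.5567 + 1.4926 - 3.0391 = 0.0101

All forms give I(X;Y) = 0.0101 bits. ✓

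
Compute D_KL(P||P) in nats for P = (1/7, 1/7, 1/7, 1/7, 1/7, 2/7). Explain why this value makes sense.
0.0000 nats

KL divergence satisfies the Gibbs inequality: D_KL(P||Q) ≥ 0 for all distributions P, Q.

D_KL(P||Q) = Σ p(x) log(p(x)/q(x))
Each term is p(x) × log_e(p(x)/p(x)) = p(x) × log_e(1) = 0, so the sum is 0.
D_KL(P||Q) = 0.0000 nats

When P = Q, the KL divergence is exactly 0, as there is no 'divergence' between identical distributions.

This non-negativity is a fundamental property: relative entropy cannot be negative because it measures how different Q is from P.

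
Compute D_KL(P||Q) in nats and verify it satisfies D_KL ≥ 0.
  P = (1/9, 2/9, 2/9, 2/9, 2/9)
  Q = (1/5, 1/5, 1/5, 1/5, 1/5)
0.0283 nats

KL divergence satisfies the Gibbs inequality: D_KL(P||Q) ≥ 0 for all distributions P, Q.

D_KL(P||Q) = Σ p(x) log(p(x)/q(x))
Term by term:
  x=0: 1/9 × log_e[(1/9)/(1/5)] = -0.0653
  x=1: 2/9 × log_e[(2/9)/(1/5)] = 0.0234
  x=2: 2/9 × log_e[(2/9)/(1/5)] = 0.0234
  x=3: 2/9 × log_e[(2/9)/(1/5)] = 0.0234
  x=4: 2/9 × log_e[(2/9)/(1/5)] = 0.0234
D_KL(P||Q) = 0.0283 nats

D_KL(P||Q) = 0.0283 ≥ 0 ✓

This non-negativity is a fundamental property: relative entropy cannot be negative because it measures how different Q is from P.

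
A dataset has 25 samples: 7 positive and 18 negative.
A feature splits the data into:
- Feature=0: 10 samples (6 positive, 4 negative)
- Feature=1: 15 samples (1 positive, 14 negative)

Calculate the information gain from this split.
0.2551 bits

Information Gain = H(Y) - H(Y|Feature)

Before split:
P(positive) = 7/25 = 0.2800
H(Y) = 0.8555 bits

After split:
Feature=0: H = 0.9710 bits (weight = 10/25)
Feature=1: H = 0.3534 bits (weight = 15/25)
H(Y|Feature) = (10/25)×0.9710 + (15/25)×0.3534 = 0.6004 bits

Information Gain = 0.8555 - 0.6004 = 0.2551 bits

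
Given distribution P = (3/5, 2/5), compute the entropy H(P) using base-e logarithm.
0.6730 nats

Shannon entropy is H(X) = -Σ p(x) log p(x).

For P = (3/5, 2/5):
H = -3/5 × log_e(3/5) -2/5 × log_e(2/5)
H = 0.6730 nats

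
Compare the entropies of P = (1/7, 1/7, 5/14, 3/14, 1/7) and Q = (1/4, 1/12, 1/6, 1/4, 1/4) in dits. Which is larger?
Q

Computing entropies in dits:
H(P) = 0.6652
H(Q) = 0.6712

Distribution Q has higher entropy.

Intuition: The distribution closer to uniform (more spread out) has higher entropy.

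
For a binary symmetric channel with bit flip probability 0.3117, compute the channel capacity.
0.1049 bits

For a binary symmetric channel (BSC) with error probability p:
Capacity C = 1 - H(p) bits per symbol

where H(p) = -p log₂(p) - (1-p) log₂(1-p) is the binary entropy function.

H(0.3117) = 0.8951 bits
C = 1 - 0.8951 = 0.1049 bits per symbol

This means we can reliably transmit up to 0.1049 bits of information per channel use.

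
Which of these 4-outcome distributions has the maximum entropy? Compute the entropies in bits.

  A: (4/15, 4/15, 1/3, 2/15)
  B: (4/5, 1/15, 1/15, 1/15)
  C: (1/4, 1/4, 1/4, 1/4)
C

For a discrete distribution over n outcomes, entropy is maximized by the uniform distribution.

Computing entropies:
H(A) = 1.9329 bits
H(B) = 1.0389 bits
H(C) = 2.0000 bits

The uniform distribution (where all probabilities equal 1/4) achieves the maximum entropy of log_2(4) = 2.0000 bits.

Distribution C has the highest entropy.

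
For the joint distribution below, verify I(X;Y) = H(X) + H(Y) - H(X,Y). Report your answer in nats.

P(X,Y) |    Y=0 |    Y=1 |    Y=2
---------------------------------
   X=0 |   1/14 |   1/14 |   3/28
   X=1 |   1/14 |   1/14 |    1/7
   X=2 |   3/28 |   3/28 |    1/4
I(X;Y) = 0.0039 nats

Mutual information has multiple equivalent forms:
- I(X;Y) = H(X) - H(X|Y)
- I(X;Y) = H(Y) - H(Y|X)
- I(X;Y) = H(X) + H(Y) - H(X,Y)

Computing all quantities:
H(X) = 1.0607, H(Y) = 1.0397, H(X,Y) = 2.0965
H(X|Y) = 1.0568, H(Y|X) = 1.0358

Verification:
H(X) - H(X|Y) = 1.0607 - 1.0568 = 0.0039
H(Y) - H(Y|X) = 1.0397 - 1.0358 = 0.0039
H(X) + H(Y) - H(X,Y) = 1.0607 + 1.0397 - 2.0965 = 0.0039

All forms give I(X;Y) = 0.0039 nats. ✓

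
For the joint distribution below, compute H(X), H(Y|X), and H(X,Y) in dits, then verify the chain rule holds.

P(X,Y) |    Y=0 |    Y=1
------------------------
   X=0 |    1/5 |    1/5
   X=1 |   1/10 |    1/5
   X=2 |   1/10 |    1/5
H(X,Y) = 0.7592, H(X) = 0.4729, H(Y|X) = 0.2863 (all in dits)

Chain rule: H(X,Y) = H(X) + H(Y|X)

Left side — joint entropy directly:
H(X,Y) = -Σ p(x,y) log p(x,y) = 0.7592 dits

Right side — compute H(Y|X) from the conditional distributions:
P(X) = (2/5, 3/10, 3/10), so H(X) = 0.4729 dits
H(Y|X) = Σ_x P(X=x) · H(Y|X=x):
  P(Y|X=0) = (1/2, 1/2), H(Y|X=0) = 0.3010, weight P(X=0) = 2/5
  P(Y|X=1) = (1/3, 2/3), H(Y|X=1) = 0.2764, weight P(X=1) = 3/10
  P(Y|X=2) = (1/3, 2/3), H(Y|X=2) = 0.2764, weight P(X=2) = 3/10
H(Y|X) = 0.2863 dits

H(X) + H(Y|X) = 0.4729 + 0.2863 = 0.7592 dits

Both sides equal 0.7592 dits. ✓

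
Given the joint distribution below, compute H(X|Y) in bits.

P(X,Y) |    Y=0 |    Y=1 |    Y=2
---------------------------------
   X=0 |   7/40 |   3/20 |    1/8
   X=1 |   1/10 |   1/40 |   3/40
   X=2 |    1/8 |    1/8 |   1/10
1.4824 bits

Using the chain rule: H(X|Y) = H(X,Y) - H(Y)

First, compute H(X,Y) = 3.0533 bits

Marginal P(Y) = (2/5, 3/10, 3/10)
H(Y) = 1.5710 bits

H(X|Y) = H(X,Y) - H(Y) = 3.0533 - 1.5710 = 1.4824 bits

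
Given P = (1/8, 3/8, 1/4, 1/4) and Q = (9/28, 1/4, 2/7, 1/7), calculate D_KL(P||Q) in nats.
0.1405 nats

KL divergence: D_KL(P||Q) = Σ p(x) log(p(x)/q(x))

Computing term by term:
  x=0: 1/8 × log_e[(1/8)/(9/28)] = 1/8 × -0.9445 = -0.1181
  x=1: 3/8 × log_e[(3/8)/(1/4)] = 3/8 × 0.4055 = 0.1520
  x=2: 1/4 × log_e[(1/4)/(2/7)] = 1/4 × -0.1335 = -0.0334
  x=3: 1/4 × log_e[(1/4)/(1/7)] = 1/4 × 0.5596 = 0.1399

D_KL(P||Q) = 0.1405 nats

Note: KL divergence is always non-negative and equals 0 iff P = Q.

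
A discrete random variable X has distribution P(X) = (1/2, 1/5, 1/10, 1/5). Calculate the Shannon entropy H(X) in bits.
1.7610 bits

Shannon entropy is H(X) = -Σ p(x) log p(x).

For P = (1/2, 1/5, 1/10, 1/5):
H = -1/2 × log_2(1/2) -1/5 × log_2(1/5) -1/10 × log_2(1/10) -1/5 × log_2(1/5)
H = 1.7610 bits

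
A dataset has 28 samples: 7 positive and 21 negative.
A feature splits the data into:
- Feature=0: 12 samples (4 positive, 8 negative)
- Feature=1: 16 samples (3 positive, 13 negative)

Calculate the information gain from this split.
0.0199 bits

Information Gain = H(Y) - H(Y|Feature)

Before split:
P(positive) = 7/28 = 0.2500
H(Y) = 0.8113 bits

After split:
Feature=0: H = 0.9183 bits (weight = 12/28)
Feature=1: H = 0.6962 bits (weight = 16/28)
H(Y|Feature) = (12/28)×0.9183 + (16/28)×0.6962 = 0.7914 bits

Information Gain = 0.8113 - 0.7914 = 0.0199 bits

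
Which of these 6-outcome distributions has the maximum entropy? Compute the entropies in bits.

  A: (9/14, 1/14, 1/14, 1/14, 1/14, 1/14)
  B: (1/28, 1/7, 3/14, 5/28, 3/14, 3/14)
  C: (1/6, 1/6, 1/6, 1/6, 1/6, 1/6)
C

For a discrete distribution over n outcomes, entropy is maximized by the uniform distribution.

Computing entropies:
H(A) = 1.7695 bits
H(B) = 2.4452 bits
H(C) = 2.5850 bits

The uniform distribution (where all probabilities equal 1/6) achieves the maximum entropy of log_2(6) = 2.5850 bits.

Distribution C has the highest entropy.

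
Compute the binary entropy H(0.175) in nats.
0.4637 nats

The binary entropy function is:
H(p) = -p log(p) - (1-p) log(1-p)

H(0.175) = -0.175 × log_e(0.175) - 0.825 × log_e(0.825)
H(0.175) = 0.4637 nats

Note: Binary entropy is maximized at p=0.5 (H=1 bit) and minimized at p=0 or p=1 (H=0).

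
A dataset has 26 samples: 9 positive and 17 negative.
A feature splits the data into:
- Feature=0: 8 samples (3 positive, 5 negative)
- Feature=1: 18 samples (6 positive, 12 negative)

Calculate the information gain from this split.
0.0012 bits

Information Gain = H(Y) - H(Y|Feature)

Before split:
P(positive) = 9/26 = 0.3462
H(Y) = 0.9306 bits

After split:
Feature=0: H = 0.9544 bits (weight = 8/26)
Feature=1: H = 0.9183 bits (weight = 18/26)
H(Y|Feature) = (8/26)×0.9544 + (18/26)×0.9183 = 0.9294 bits

Information Gain = 0.9306 - 0.9294 = 0.0012 bits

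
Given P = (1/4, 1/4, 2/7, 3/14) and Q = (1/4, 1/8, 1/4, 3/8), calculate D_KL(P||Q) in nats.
0.0915 nats

KL divergence: D_KL(P||Q) = Σ p(x) log(p(x)/q(x))

Computing term by term:
  x=0: 1/4 × log_e[(1/4)/(1/4)] = 1/4 × 0.0000 = 0.0000
  x=1: 1/4 × log_e[(1/4)/(1/8)] = 1/4 × 0.6931 = 0.1733
  x=2: 2/7 × log_e[(2/7)/(1/4)] = 2/7 × 0.1335 = 0.0382
  x=3: 3/14 × log_e[(3/14)/(3/8)] = 3/14 × -0.5596 = -0.1199

D_KL(P||Q) = 0.0915 nats

Note: KL divergence is always non-negative and equals 0 iff P = Q.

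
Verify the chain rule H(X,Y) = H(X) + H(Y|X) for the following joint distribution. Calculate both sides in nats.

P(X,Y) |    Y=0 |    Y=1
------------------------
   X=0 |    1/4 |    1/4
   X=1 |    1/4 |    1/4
H(X,Y) = 1.3863, H(X) = 0.6931, H(Y|X) = 0.6931 (all in nats)

Chain rule: H(X,Y) = H(X) + H(Y|X)

Left side — joint entropy directly:
H(X,Y) = -Σ p(x,y) log p(x,y) = 1.3863 nats

Right side — compute H(Y|X) from the conditional distributions:
P(X) = (1/2, 1/2), so H(X) = 0.6931 nats
H(Y|X) = Σ_x P(X=x) · H(Y|X=x):
  P(Y|X=0) = (1/2, 1/2), H(Y|X=0) = 0.6931, weight P(X=0) = 1/2
  P(Y|X=1) = (1/2, 1/2), H(Y|X=1) = 0.6931, weight P(X=1) = 1/2
H(Y|X) = 0.6931 nats

H(X) + H(Y|X) = 0.6931 + 0.6931 = 1.3863 nats

Both sides equal 1.3863 nats. ✓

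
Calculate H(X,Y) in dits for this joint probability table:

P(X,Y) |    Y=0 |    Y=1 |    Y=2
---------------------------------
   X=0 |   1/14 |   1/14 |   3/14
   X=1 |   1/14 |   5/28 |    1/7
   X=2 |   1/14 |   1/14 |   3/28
0.9110 dits

Joint entropy is H(X,Y) = -Σ_{x,y} p(x,y) log p(x,y).

Summing over all non-zero entries:
H(X,Y) = -[1/14·log_10(1/14) + 1/14·log_10(1/14) + 3/14·log_10(3/14) + 1/14·log_10(1/14) + 5/28·log_10(5/28) + 1/7·log_10(1/7) + 1/14·log_10(1/14) + 1/14·log_10(1/14) + 3/28·log_10(3/28)]
H(X,Y) = 0.9110 dits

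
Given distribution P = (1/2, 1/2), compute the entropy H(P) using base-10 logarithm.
0.3010 dits

Shannon entropy is H(X) = -Σ p(x) log p(x).

For P = (1/2, 1/2):
H = -1/2 × log_10(1/2) -1/2 × log_10(1/2)
H = 0.3010 dits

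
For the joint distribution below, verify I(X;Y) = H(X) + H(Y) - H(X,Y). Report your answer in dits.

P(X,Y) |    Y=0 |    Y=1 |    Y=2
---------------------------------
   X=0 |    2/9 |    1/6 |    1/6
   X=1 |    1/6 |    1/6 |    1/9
I(X;Y) = 0.0015 dits

Mutual information has multiple equivalent forms:
- I(X;Y) = H(X) - H(X|Y)
- I(X;Y) = H(Y) - H(Y|X)
- I(X;Y) = H(X) + H(Y) - H(X,Y)

Computing all quantities:
H(X) = 0.2983, H(Y) = 0.4731, H(X,Y) = 0.7700
H(X|Y) = 0.2969, H(Y|X) = 0.4716

Verification:
H(X) - H(X|Y) = 0.2983 - 0.2969 = 0.0015
H(Y) - H(Y|X) = 0.4731 - 0.4716 = 0.0015
H(X) + H(Y) - H(X,Y) = 0.2983 + 0.4731 - 0.7700 = 0.0015

All forms give I(X;Y) = 0.0015 dits. ✓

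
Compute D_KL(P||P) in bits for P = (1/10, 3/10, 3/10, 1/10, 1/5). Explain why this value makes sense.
0.0000 bits

KL divergence satisfies the Gibbs inequality: D_KL(P||Q) ≥ 0 for all distributions P, Q.

D_KL(P||Q) = Σ p(x) log(p(x)/q(x))
Each term is p(x) × log_2(p(x)/p(x)) = p(x) × log_2(1) = 0, so the sum is 0.
D_KL(P||Q) = 0.0000 bits

When P = Q, the KL divergence is exactly 0, as there is no 'divergence' between identical distributions.

This non-negativity is a fundamental property: relative entropy cannot be negative because it measures how different Q is from P.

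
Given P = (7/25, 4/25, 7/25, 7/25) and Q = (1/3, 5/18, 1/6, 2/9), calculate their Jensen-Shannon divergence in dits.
0.0079 dits

Jensen-Shannon divergence is:
JSD(P||Q) = 0.5 × D_KL(P||M) + 0.5 × D_KL(Q||M)
where M = 0.5 × (P + Q) is the mixture distribution.

M = 0.5 × (7/25, 4/25, 7/25, 7/25) + 0.5 × (1/3, 5/18, 1/6, 2/9) = (0.306667, 0.218889, 0.223333, 0.251111)

D_KL(P||M) = 0.0079 dits
D_KL(Q||M) = 0.0078 dits

JSD(P||Q) = 0.5 × 0.0079 + 0.5 × 0.0078 = 0.0079 dits

Unlike KL divergence, JSD is symmetric and bounded: 0 ≤ JSD ≤ log(2).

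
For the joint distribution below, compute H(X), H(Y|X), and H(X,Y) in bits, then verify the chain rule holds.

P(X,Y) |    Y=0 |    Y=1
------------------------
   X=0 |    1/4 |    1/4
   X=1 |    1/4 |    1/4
H(X,Y) = 2.0000, H(X) = 1.0000, H(Y|X) = 1.0000 (all in bits)

Chain rule: H(X,Y) = H(X) + H(Y|X)

Left side — joint entropy directly:
H(X,Y) = -Σ p(x,y) log p(x,y) = 2.0000 bits

Right side — compute H(Y|X) from the conditional distributions:
P(X) = (1/2, 1/2), so H(X) = 1.0000 bits
H(Y|X) = Σ_x P(X=x) · H(Y|X=x):
  P(Y|X=0) = (1/2, 1/2), H(Y|X=0) = 1.0000, weight P(X=0) = 1/2
  P(Y|X=1) = (1/2, 1/2), H(Y|X=1) = 1.0000, weight P(X=1) = 1/2
H(Y|X) = 1.0000 bits

H(X) + H(Y|X) = 1.0000 + 1.0000 = 2.0000 bits

Both sides equal 2.0000 bits. ✓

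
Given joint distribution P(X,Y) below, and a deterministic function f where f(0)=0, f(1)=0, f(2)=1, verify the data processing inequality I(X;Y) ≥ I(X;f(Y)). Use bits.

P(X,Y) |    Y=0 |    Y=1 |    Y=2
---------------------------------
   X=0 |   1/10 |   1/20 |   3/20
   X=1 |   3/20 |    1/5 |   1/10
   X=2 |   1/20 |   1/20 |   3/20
I(X;Y) = 0.1017, I(X;f(Y)) = 0.0843, inequality holds: 0.1017 ≥ 0.0843

Data Processing Inequality: For any Markov chain X → Y → Z, we have I(X;Y) ≥ I(X;Z).

Here Z = f(Y) is a deterministic function of Y, forming X → Y → Z.

Original I(X;Y) = 0.1017 bits

After applying f:
P(X,Z) where Z=f(Y):
- P(X,Z=0) = P(X,Y=0) + P(X,Y=1)
- P(X,Z=1) = P(X,Y=2)

I(X;Z) = I(X;f(Y)) = 0.0843 bits

Verification: 0.1017 ≥ 0.0843 ✓

Information cannot be created by processing; the function f can only lose information about X.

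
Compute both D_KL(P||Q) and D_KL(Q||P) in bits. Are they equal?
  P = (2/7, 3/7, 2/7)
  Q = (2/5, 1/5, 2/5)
D_KL(P||Q) = 0.1938, D_KL(Q||P) = 0.1684

KL divergence is not symmetric: D_KL(P||Q) ≠ D_KL(Q||P) in general.

D_KL(P||Q) = 0.1938 bits
D_KL(Q||P) = 0.1684 bits

No, they are not equal!

This asymmetry is why KL divergence is not a true distance metric.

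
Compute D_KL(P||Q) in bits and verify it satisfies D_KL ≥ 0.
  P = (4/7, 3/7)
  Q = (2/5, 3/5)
0.0860 bits

KL divergence satisfies the Gibbs inequality: D_KL(P||Q) ≥ 0 for all distributions P, Q.

D_KL(P||Q) = Σ p(x) log(p(x)/q(x))
Term by term:
  x=0: 4/7 × log_2[(4/7)/(2/5)] = 0.2940
  x=1: 3/7 × log_2[(3/7)/(3/5)] = -0.2080
D_KL(P||Q) = 0.0860 bits

D_KL(P||Q) = 0.0860 ≥ 0 ✓

This non-negativity is a fundamental property: relative entropy cannot be negative because it measures how different Q is from P.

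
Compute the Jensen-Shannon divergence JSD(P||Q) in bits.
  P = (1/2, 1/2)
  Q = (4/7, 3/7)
0.0037 bits

Jensen-Shannon divergence is:
JSD(P||Q) = 0.5 × D_KL(P||M) + 0.5 × D_KL(Q||M)
where M = 0.5 × (P + Q) is the mixture distribution.

M = 0.5 × (1/2, 1/2) + 0.5 × (4/7, 3/7) = (15/28, 13/28)

D_KL(P||M) = 0.0037 bits
D_KL(Q||M) = 0.0037 bits

JSD(P||Q) = 0.5 × 0.0037 + 0.5 × 0.0037 = 0.0037 bits

Unlike KL divergence, JSD is symmetric and bounded: 0 ≤ JSD ≤ log(2).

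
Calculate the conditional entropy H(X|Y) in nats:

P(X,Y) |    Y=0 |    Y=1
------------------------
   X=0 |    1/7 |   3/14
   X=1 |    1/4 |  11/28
0.6517 nats

Using the chain rule: H(X|Y) = H(X,Y) - H(Y)

First, compute H(X,Y) = 1.3217 nats

Marginal P(Y) = (11/28, 17/28)
H(Y) = 0.6700 nats

H(X|Y) = H(X,Y) - H(Y) = 1.3217 - 0.6700 = 0.6517 nats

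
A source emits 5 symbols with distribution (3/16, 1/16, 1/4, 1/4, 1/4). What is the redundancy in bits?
0.1191 bits

Redundancy measures how far a source is from maximum entropy:
R = H_max - H(X)

Maximum entropy for 5 symbols: H_max = log_2(5) = 2.3219 bits
Actual entropy: H(X) = 2.2028 bits
Redundancy: R = 2.3219 - 2.2028 = 0.1191 bits

This redundancy represents potential for compression: the source could be compressed by 0.1191 bits per symbol.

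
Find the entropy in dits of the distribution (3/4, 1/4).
0.2442 dits

Shannon entropy is H(X) = -Σ p(x) log p(x).

For P = (3/4, 1/4):
H = -3/4 × log_10(3/4) -1/4 × log_10(1/4)
H = 0.2442 dits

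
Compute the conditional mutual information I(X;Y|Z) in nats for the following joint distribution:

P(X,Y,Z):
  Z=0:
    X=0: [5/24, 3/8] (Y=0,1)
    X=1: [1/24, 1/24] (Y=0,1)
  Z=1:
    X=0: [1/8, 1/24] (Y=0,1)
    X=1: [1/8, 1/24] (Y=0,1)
0.0031 nats

Conditional mutual information: I(X;Y|Z) = H(X|Z) + H(Y|Z) - H(X,Y|Z)

H(Z) = 0.6365
H(X,Z) = 1.1187 → H(X|Z) = 0.4822
H(Y,Z) = 1.2650 → H(Y|Z) = 0.6285
H(X,Y,Z) = 1.7441 → H(X,Y|Z) = 1.1076

I(X;Y|Z) = 0.4822 + 0.6285 - 1.1076 = 0.0031 nats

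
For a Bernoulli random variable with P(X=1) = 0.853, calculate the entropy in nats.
0.4175 nats

The binary entropy function is:
H(p) = -p log(p) - (1-p) log(1-p)

H(0.853) = -0.853 × log_e(0.853) - 0.147 × log_e(0.147)
H(0.853) = 0.4175 nats

Note: Binary entropy is maximized at p=0.5 (H=1 bit) and minimized at p=0 or p=1 (H=0).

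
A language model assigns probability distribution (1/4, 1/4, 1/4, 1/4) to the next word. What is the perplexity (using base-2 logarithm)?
4.0000

Perplexity is 2^H (or exp(H) for natural log).

First, H = -Σ p log p = 2.0000 bits
Perplexity = 2^2.0000 = 4.0000

Interpretation: The model's uncertainty is equivalent to choosing uniformly among 4.0 options.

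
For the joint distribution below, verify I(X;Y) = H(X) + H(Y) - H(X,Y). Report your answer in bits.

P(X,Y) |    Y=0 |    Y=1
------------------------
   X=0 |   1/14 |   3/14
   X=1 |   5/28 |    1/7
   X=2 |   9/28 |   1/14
I(X;Y) = 0.1661 bits

Mutual information has multiple equivalent forms:
- I(X;Y) = H(X) - H(X|Y)
- I(X;Y) = H(Y) - H(Y|X)
- I(X;Y) = H(X) + H(Y) - H(X,Y)

Computing all quantities:
H(X) = 1.5722, H(Y) = 0.9852, H(X,Y) = 2.3913
H(X|Y) = 1.4061, H(Y|X) = 0.8191

Verification:
H(X) - H(X|Y) = 1.5722 - 1.4061 = 0.1661
H(Y) - H(Y|X) = 0.9852 - 0.8191 = 0.1661
H(X) + H(Y) - H(X,Y) = 1.5722 + 0.9852 - 2.3913 = 0.1661

All forms give I(X;Y) = 0.1661 bits. ✓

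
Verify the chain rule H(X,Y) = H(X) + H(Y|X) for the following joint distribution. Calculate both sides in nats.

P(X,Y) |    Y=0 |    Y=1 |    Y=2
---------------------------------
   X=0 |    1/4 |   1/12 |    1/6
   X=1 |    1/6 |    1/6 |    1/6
H(X,Y) = 1.7482, H(X) = 0.6931, H(Y|X) = 1.0550 (all in nats)

Chain rule: H(X,Y) = H(X) + H(Y|X)

Left side — joint entropy directly:
H(X,Y) = -Σ p(x,y) log p(x,y) = 1.7482 nats

Right side — compute H(Y|X) from the conditional distributions:
P(X) = (1/2, 1/2), so H(X) = 0.6931 nats
H(Y|X) = Σ_x P(X=x) · H(Y|X=x):
  P(Y|X=0) = (1/2, 1/6, 1/3), H(Y|X=0) = 1.0114, weight P(X=0) = 1/2
  P(Y|X=1) = (1/3, 1/3, 1/3), H(Y|X=1) = 1.0986, weight P(X=1) = 1/2
H(Y|X) = 1.0550 nats

H(X) + H(Y|X) = 0.6931 + 1.0550 = 1.7482 nats

Both sides equal 1.7482 nats. ✓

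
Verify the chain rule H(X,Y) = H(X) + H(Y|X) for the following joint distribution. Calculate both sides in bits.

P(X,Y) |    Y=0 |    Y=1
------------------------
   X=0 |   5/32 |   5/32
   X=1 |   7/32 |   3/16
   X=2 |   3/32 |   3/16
H(X,Y) = 2.5423, H(X) = 1.5671, H(Y|X) = 0.9753 (all in bits)

Chain rule: H(X,Y) = H(X) + H(Y|X)

Left side — joint entropy directly:
H(X,Y) = -Σ p(x,y) log p(x,y) = 2.5423 bits

Right side — compute H(Y|X) from the conditional distributions:
P(X) = (5/16, 13/32, 9/32), so H(X) = 1.5671 bits
H(Y|X) = Σ_x P(X=x) · H(Y|X=x):
  P(Y|X=0) = (1/2, 1/2), H(Y|X=0) = 1.0000, weight P(X=0) = 5/16
  P(Y|X=1) = (7/13, 6/13), H(Y|X=1) = 0.9957, weight P(X=1) = 13/32
  P(Y|X=2) = (1/3, 2/3), H(Y|X=2) = 0.9183, weight P(X=2) = 9/32
H(Y|X) = 0.9753 bits

H(X) + H(Y|X) = 1.5671 + 0.9753 = 2.5423 bits

Both sides equal 2.5423 bits. ✓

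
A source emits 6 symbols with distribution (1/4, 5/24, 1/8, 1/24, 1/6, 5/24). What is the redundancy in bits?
0.1452 bits

Redundancy measures how far a source is from maximum entropy:
R = H_max - H(X)

Maximum entropy for 6 symbols: H_max = log_2(6) = 2.5850 bits
Actual entropy: H(X) = 2.4398 bits
Redundancy: R = 2.5850 - 2.4398 = 0.1452 bits

This redundancy represents potential for compression: the source could be compressed by 0.1452 bits per symbol.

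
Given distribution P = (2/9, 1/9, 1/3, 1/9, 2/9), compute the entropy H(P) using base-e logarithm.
1.5230 nats

Shannon entropy is H(X) = -Σ p(x) log p(x).

For P = (2/9, 1/9, 1/3, 1/9, 2/9):
H = -2/9 × log_e(2/9) -1/9 × log_e(1/9) -1/3 × log_e(1/3) -1/9 × log_e(1/9) -2/9 × log_e(2/9)
H = 1.5230 nats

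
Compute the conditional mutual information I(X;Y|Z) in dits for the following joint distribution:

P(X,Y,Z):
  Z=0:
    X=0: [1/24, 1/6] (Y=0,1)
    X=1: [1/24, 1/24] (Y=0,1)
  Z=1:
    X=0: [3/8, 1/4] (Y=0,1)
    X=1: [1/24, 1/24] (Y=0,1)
0.0061 dits

Conditional mutual information: I(X;Y|Z) = H(X|Z) + H(Y|Z) - H(X,Y|Z)

H(Z) = 0.2622
H(X,Z) = 0.4494 → H(X|Z) = 0.1872
H(Y,Z) = 0.5464 → H(Y|Z) = 0.2842
H(X,Y,Z) = 0.7275 → H(X,Y|Z) = 0.4653

I(X;Y|Z) = 0.1872 + 0.2842 - 0.4653 = 0.0061 dits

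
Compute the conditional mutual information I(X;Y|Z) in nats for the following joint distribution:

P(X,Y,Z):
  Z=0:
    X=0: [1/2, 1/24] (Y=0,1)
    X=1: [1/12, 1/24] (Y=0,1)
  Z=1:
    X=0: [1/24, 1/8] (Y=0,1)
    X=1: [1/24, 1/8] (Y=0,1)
0.0247 nats

Conditional mutual information: I(X;Y|Z) = H(X|Z) + H(Y|Z) - H(X,Y|Z)

H(Z) = 0.6365
H(X,Z) = 1.1893 → H(X|Z) = 0.5528
H(Y,Z) = 1.0751 → H(Y|Z) = 0.4386
H(X,Y,Z) = 1.6032 → H(X,Y|Z) = 0.9667

I(X;Y|Z) = 0.5528 + 0.4386 - 0.9667 = 0.0247 nats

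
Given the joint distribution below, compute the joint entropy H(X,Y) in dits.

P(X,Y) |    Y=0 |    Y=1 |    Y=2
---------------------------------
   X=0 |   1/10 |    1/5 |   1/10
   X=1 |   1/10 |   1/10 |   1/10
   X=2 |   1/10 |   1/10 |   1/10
0.9398 dits

Joint entropy is H(X,Y) = -Σ_{x,y} p(x,y) log p(x,y).

Summing over all non-zero entries:
H(X,Y) = -[1/10·log_10(1/10) + 1/5·log_10(1/5) + 1/10·log_10(1/10) + 1/10·log_10(1/10) + 1/10·log_10(1/10) + 1/10·log_10(1/10) + 1/10·log_10(1/10) + 1/10·log_10(1/10) + 1/10·log_10(1/10)]
H(X,Y) = 0.9398 dits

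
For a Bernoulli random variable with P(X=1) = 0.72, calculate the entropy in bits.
0.8555 bits

The binary entropy function is:
H(p) = -p log(p) - (1-p) log(1-p)

H(0.72) = -0.72 × log_2(0.72) - 0.28 × log_2(0.28)
H(0.72) = 0.8555 bits

Note: Binary entropy is maximized at p=0.5 (H=1 bit) and minimized at p=0 or p=1 (H=0).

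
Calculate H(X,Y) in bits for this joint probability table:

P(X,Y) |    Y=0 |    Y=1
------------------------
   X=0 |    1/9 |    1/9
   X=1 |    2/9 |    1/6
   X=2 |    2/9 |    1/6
2.5305 bits

Joint entropy is H(X,Y) = -Σ_{x,y} p(x,y) log p(x,y).

Summing over all non-zero entries:
H(X,Y) = -[1/9·log_2(1/9) + 1/9·log_2(1/9) + 2/9·log_2(2/9) + 1/6·log_2(1/6) + 2/9·log_2(2/9) + 1/6·log_2(1/6)]
H(X,Y) = 2.5305 bits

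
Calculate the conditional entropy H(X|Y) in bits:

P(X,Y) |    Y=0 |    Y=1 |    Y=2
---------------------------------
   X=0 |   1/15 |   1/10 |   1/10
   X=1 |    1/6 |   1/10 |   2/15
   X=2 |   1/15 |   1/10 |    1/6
1.5280 bits

Using the chain rule: H(X|Y) = H(X,Y) - H(Y)

First, compute H(X,Y) = 3.0989 bits

Marginal P(Y) = (3/10, 3/10, 2/5)
H(Y) = 1.5710 bits

H(X|Y) = H(X,Y) - H(Y) = 3.0989 - 1.5710 = 1.5280 bits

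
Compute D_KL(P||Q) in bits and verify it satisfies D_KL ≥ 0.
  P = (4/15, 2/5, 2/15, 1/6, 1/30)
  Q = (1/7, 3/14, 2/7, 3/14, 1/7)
0.3233 bits

KL divergence satisfies the Gibbs inequality: D_KL(P||Q) ≥ 0 for all distributions P, Q.

D_KL(P||Q) = Σ p(x) log(p(x)/q(x))
Term by term:
  x=0: 4/15 × log_2[(4/15)/(1/7)] = 0.2401
  x=1: 2/5 × log_2[(2/5)/(3/14)] = 0.3602
  x=2: 2/15 × log_2[(2/15)/(2/7)] = -0.1466
  x=3: 1/6 × log_2[(1/6)/(3/14)] = -0.0604
  x=4: 1/30 × log_2[(1/30)/(1/7)] = -0.0700
D_KL(P||Q) = 0.3233 bits

D_KL(P||Q) = 0.3233 ≥ 0 ✓

This non-negativity is a fundamental property: relative entropy cannot be negative because it measures how different Q is from P.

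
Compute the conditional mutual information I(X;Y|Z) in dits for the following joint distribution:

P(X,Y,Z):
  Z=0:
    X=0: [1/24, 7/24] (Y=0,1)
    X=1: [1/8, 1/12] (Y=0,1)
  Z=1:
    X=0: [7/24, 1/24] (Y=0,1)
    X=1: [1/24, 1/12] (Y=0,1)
0.0573 dits

Conditional mutual information: I(X;Y|Z) = H(X|Z) + H(Y|Z) - H(X,Y|Z)

H(Z) = 0.2995
H(X,Z) = 0.5729 → H(X|Z) = 0.2734
H(Y,Z) = 0.5614 → H(Y|Z) = 0.2618
H(X,Y,Z) = 0.7774 → H(X,Y|Z) = 0.4779

I(X;Y|Z) = 0.2734 + 0.2618 - 0.4779 = 0.0573 dits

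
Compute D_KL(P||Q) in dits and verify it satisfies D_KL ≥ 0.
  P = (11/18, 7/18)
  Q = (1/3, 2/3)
0.0698 dits

KL divergence satisfies the Gibbs inequality: D_KL(P||Q) ≥ 0 for all distributions P, Q.

D_KL(P||Q) = Σ p(x) log(p(x)/q(x))
Term by term:
  x=0: 11/18 × log_10[(11/18)/(1/3)] = 0.1609
  x=1: 7/18 × log_10[(7/18)/(2/3)] = -0.0910
D_KL(P||Q) = 0.0698 dits

D_KL(P||Q) = 0.0698 ≥ 0 ✓

This non-negativity is a fundamental property: relative entropy cannot be negative because it measures how different Q is from P.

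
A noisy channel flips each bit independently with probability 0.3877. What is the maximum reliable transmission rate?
0.0367 bits

For a binary symmetric channel (BSC) with error probability p:
Capacity C = 1 - H(p) bits per symbol

where H(p) = -p log₂(p) - (1-p) log₂(1-p) is the binary entropy function.

H(0.3877) = 0.9633 bits
C = 1 - 0.9633 = 0.0367 bits per symbol

This means we can reliably transmit up to 0.0367 bits of information per channel use.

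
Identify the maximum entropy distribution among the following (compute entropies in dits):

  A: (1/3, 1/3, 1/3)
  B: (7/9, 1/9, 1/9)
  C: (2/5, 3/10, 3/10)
A

For a discrete distribution over n outcomes, entropy is maximized by the uniform distribution.

Computing entropies:
H(A) = 0.4771 dits
H(B) = 0.2969 dits
H(C) = 0.4729 dits

The uniform distribution (where all probabilities equal 1/3) achieves the maximum entropy of log_10(3) = 0.4771 dits.

Distribution A has the highest entropy.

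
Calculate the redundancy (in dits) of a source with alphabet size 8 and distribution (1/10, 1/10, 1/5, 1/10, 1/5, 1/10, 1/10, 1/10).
0.0235 dits

Redundancy measures how far a source is from maximum entropy:
R = H_max - H(X)

Maximum entropy for 8 symbols: H_max = log_10(8) = 0.9031 dits
Actual entropy: H(X) = 0.8796 dits
Redundancy: R = 0.9031 - 0.8796 = 0.0235 dits

This redundancy represents potential for compression: the source could be compressed by 0.0235 dits per symbol.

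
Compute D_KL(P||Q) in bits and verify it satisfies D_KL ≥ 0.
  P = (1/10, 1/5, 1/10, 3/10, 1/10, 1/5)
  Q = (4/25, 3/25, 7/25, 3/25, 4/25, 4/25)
0.3242 bits

KL divergence satisfies the Gibbs inequality: D_KL(P||Q) ≥ 0 for all distributions P, Q.

D_KL(P||Q) = Σ p(x) log(p(x)/q(x))
Term by term:
  x=0: 1/10 × log_2[(1/10)/(4/25)] = -0.0678
  x=1: 1/5 × log_2[(1/5)/(3/25)] = 0.1474
  x=2: 1/10 × log_2[(1/10)/(7/25)] = -0.1485
  x=3: 3/10 × log_2[(3/10)/(3/25)] = 0.3966
  x=4: 1/10 × log_2[(1/10)/(4/25)] = -0.0678
  x=5: 1/5 × log_2[(1/5)/(4/25)] = 0.0644
D_KL(P||Q) = 0.3242 bits

D_KL(P||Q) = 0.3242 ≥ 0 ✓

This non-negativity is a fundamental property: relative entropy cannot be negative because it measures how different Q is from P.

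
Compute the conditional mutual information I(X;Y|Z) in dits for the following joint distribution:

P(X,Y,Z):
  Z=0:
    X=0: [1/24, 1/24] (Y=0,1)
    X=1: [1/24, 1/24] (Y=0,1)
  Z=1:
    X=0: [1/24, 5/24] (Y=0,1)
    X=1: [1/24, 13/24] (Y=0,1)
0.0035 dits

Conditional mutual information: I(X;Y|Z) = H(X|Z) + H(Y|Z) - H(X,Y|Z)

H(Z) = 0.1957
H(X,Z) = 0.4669 → H(X|Z) = 0.2713
H(Y,Z) = 0.3635 → H(Y|Z) = 0.1678
H(X,Y,Z) = 0.6312 → H(X,Y|Z) = 0.4355

I(X;Y|Z) = 0.2713 + 0.1678 - 0.4355 = 0.0035 dits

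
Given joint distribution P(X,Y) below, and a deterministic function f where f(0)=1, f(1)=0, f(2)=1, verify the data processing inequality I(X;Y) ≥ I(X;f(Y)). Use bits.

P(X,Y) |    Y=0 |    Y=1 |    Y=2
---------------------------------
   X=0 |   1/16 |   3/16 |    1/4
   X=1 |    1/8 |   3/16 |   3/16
I(X;Y) = 0.0218, I(X;f(Y)) = 0.0000, inequality holds: 0.0218 ≥ 0.0000

Data Processing Inequality: For any Markov chain X → Y → Z, we have I(X;Y) ≥ I(X;Z).

Here Z = f(Y) is a deterministic function of Y, forming X → Y → Z.

Original I(X;Y) = 0.0218 bits

After applying f:
P(X,Z) where Z=f(Y):
- P(X,Z=0) = P(X,Y=1)
- P(X,Z=1) = P(X,Y=0) + P(X,Y=2)

I(X;Z) = I(X;f(Y)) = 0.0000 bits

Verification: 0.0218 ≥ 0.0000 ✓

Information cannot be created by processing; the function f can only lose information about X.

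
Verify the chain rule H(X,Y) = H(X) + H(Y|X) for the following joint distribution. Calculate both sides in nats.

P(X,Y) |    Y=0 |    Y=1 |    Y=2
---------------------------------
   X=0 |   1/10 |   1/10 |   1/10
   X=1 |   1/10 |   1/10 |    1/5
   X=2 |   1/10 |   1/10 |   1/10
H(X,Y) = 2.1640, H(X) = 1.0889, H(Y|X) = 1.0751 (all in nats)

Chain rule: H(X,Y) = H(X) + H(Y|X)

Left side — joint entropy directly:
H(X,Y) = -Σ p(x,y) log p(x,y) = 2.1640 nats

Right side — compute H(Y|X) from the conditional distributions:
P(X) = (3/10, 2/5, 3/10), so H(X) = 1.0889 nats
H(Y|X) = Σ_x P(X=x) · H(Y|X=x):
  P(Y|X=0) = (1/3, 1/3, 1/3), H(Y|X=0) = 1.0986, weight P(X=0) = 3/10
  P(Y|X=1) = (1/4, 1/4, 1/2), H(Y|X=1) = 1.0397, weight P(X=1) = 2/5
  P(Y|X=2) = (1/3, 1/3, 1/3), H(Y|X=2) = 1.0986, weight P(X=2) = 3/10
H(Y|X) = 1.0751 nats

H(X) + H(Y|X) = 1.0889 + 1.0751 = 2.1640 nats

Both sides equal 2.1640 nats. ✓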